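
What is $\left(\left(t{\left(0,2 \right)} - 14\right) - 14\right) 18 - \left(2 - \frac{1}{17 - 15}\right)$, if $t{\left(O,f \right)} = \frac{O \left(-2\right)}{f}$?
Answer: $- \frac{1011}{2} \approx -505.5$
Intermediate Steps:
$t{\left(O,f \right)} = - \frac{2 O}{f}$ ($t{\left(O,f \right)} = \frac{\left(-2\right) O}{f} = - \frac{2 O}{f}$)
$\left(\left(t{\left(0,2 \right)} - 14\right) - 14\right) 18 - \left(2 - \frac{1}{17 - 15}\right) = \left(\left(\left(-2\right) 0 \cdot \frac{1}{2} - 14\right) - 14\right) 18 - \left(2 - \frac{1}{17 - 15}\right) = \left(\left(\left(-2\right) 0 \cdot \frac{1}{2} - 14\right) - 14\right) 18 - \left(2 - \frac{1}{2}\right) = \left(\left(0 - 14\right) - 14\right) 18 + \left(\left(\frac{1}{2} + 11\right) - 13\right) = \left(-14 - 14\right) 18 + \left(\frac{23}{2} - 13\right) = \left(-28\right) 18 - \frac{3}{2} = -504 - \frac{3}{2} = - \frac{1011}{2}$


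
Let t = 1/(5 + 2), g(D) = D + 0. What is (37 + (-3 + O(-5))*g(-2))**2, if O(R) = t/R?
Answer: 2271049/1225 ≈ 1853.9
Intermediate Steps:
g(D) = D
t = 1/7 ≈ 0.14286
O(R) = 1/(7*R)
(37 + (-3 + O(-5))*g(-2))**2 = (37 + (-3 + (1/7)/(-5))*(-2))**2 = (37 + (-3 + (1/7)*(-1/5))*(-2))**2 = (37 + (-3 - 1/35)*(-2))**2 = (37 - 106/35*(-2))**2 = (37 + 212/35)**2 = (1507/35)**2 = 2271049/1225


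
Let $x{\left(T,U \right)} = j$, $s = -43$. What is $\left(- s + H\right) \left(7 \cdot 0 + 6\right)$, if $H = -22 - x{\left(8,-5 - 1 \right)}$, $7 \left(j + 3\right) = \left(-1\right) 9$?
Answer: $\frac{1062}{7} \approx 151.71$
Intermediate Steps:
$j = - \frac{30}{7}$ ($j = -3 + \frac{\left(-1\right) 9}{7} = -3 + \frac{1}{7} \left(-9\right) = -3 - \frac{9}{7} = - \frac{30}{7} \approx -4.2857$)
$x{\left(T,U \right)} = - \frac{30}{7}$
$H = - \frac{124}{7}$ ($H = -22 - - \frac{30}{7} = -22 + \frac{30}{7} = - \frac{124}{7} \approx -17.714$)
$\left(- s + H\right) \left(7 \cdot 0 + 6\right) = \left(\left(-1\right) \left(-43\right) - \frac{124}{7}\right) \left(7 \cdot 0 + 6\right) = \left(43 - \frac{124}{7}\right) \left(0 + 6\right) = \frac{177}{7} \cdot 6 = \frac{1062}{7}$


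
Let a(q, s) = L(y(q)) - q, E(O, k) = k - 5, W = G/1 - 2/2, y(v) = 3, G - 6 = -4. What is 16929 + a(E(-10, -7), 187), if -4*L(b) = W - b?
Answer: 33883/2 ≈ 16942.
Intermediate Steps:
G = 2 (G = 6 - 4 = 2)
W = 1 (W = 2/1 - 2/2 = 2*1 - 2*½ = 2 - 1 = 1)
E(O, k) = -5 + k
L(b) = -¼ + b/4 (L(b) = -(1 - b)/4 = -¼ + b/4)
a(q, s) = ½ - q (a(q, s) = (-¼ + (¼)*3) - q = (-¼ + ¾) - q = ½ - q)
16929 + a(E(-10, -7), 187) = 16929 + (½ - (-5 - 7)) = 16929 + (½ - 1*(-12)) = 16929 + (½ + 12) = 16929 + 25/2 = 33883/2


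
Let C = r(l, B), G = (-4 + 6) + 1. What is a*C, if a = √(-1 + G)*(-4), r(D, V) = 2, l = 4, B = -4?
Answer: -8*√2 ≈ -11.314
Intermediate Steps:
G = 3 (G = 2 + 1 = 3)
C = 2
a = -4*√2 (a = √(-1 + 3)*(-4) = √2*(-4) = -4*√2 ≈ -5.6569)
a*C = -4*√2*2 = -8*√2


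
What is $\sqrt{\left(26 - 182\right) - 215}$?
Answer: $i \sqrt{371} \approx 19.261 i$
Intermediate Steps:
$\sqrt{\left(26 - 182\right) - 215} = \sqrt{-156 - 215} = \sqrt{-371} = i \sqrt{371}$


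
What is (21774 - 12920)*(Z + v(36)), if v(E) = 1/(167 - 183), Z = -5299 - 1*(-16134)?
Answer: 767460293/8 ≈ 9.5933e+7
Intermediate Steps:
Z = 10835 (Z = -5299 + 16134 = 10835)
v(E) = -1/16 (v(E) = 1/(-16) = -1/16)
(21774 - 12920)*(Z + v(36)) = (21774 - 12920)*(10835 - 1/16) = 8854*(173359/16) = 767460293/8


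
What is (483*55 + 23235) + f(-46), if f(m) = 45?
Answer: 49845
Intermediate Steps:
(483*55 + 23235) + f(-46) = (483*55 + 23235) + 45 = (26565 + 23235) + 45 = 49800 + 45 = 49845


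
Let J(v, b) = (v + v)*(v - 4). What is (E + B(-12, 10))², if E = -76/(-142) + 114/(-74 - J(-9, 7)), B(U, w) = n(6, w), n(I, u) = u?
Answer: 12353211025/119552356 ≈ 103.33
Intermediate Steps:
J(v, b) = 2*v*(-4 + v) (J(v, b) = (2*v)*(-4 + v) = 2*v*(-4 + v))
B(U, w) = w
E = 1805/10934 (E = -76/(-142) + 114/(-74 - 2*(-9)*(-4 - 9)) = -76*(-1/142) + 114/(-74 - 2*(-9)*(-13)) = 38/71 + 114/(-74 - 1*234) = 38/71 + 114/(-74 - 234) = 38/71 + 114/(-308) = 38/71 + 114*(-1/308) = 38/71 - 57/154 = 1805/10934 ≈ 0.16508)
(E + B(-12, 10))² = (1805/10934 + 10)² = (111145/10934)² = 12353211025/119552356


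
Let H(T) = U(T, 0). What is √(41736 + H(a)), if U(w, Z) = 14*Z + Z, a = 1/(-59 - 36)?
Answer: 2*√10434 ≈ 204.29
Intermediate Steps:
a = -1/95 (a = 1/(-95) = -1/95 ≈ -0.010526)
U(w, Z) = 15*Z
H(T) = 0 (H(T) = 15*0 = 0)
√(41736 + H(a)) = √(41736 + 0) = √41736 = 2*√10434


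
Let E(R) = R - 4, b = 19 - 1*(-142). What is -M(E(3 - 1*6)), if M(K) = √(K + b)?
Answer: -√154 ≈ -12.410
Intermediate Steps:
b = 161 (b = 19 + 142 = 161)
E(R) = -4 + R
M(K) = √(161 + K) (M(K) = √(K + 161) = √(161 + K))
-M(E(3 - 1*6)) = -√(161 + (-4 + (3 - 1*6))) = -√(161 + (-4 + (3 - 6))) = -√(161 + (-4 - 3)) = -√(161 - 7) = -√154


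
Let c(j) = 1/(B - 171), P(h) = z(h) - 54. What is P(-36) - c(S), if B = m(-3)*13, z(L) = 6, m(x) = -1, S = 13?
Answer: -8831/184 ≈ -47.995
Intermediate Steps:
B = -13 (B = -1*13 = -13)
P(h) = -48 (P(h) = 6 - 54 = -48)
c(j) = -1/184 (c(j) = 1/(-13 - 171) = 1/(-184) = -1/184)
P(-36) - c(S) = -48 - 1*(-1/184) = -48 + 1/184 = -8831/184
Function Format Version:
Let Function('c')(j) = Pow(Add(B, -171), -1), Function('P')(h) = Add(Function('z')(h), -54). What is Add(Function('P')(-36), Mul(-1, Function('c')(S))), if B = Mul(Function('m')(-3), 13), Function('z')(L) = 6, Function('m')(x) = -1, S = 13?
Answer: Rational(-8831, 184) ≈ -47.995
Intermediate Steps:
B = -13 (B = Mul(-1, 13) = -13)
Function('P')(h) = -48 (Function('P')(h) = Add(6, -54) = -48)
Function('c')(j) = Rational(-1, 184) (Function('c')(j) = Pow(Add(-13, -171), -1) = Pow(-184, -1) = Rational(-1, 184))
Add(Function('P')(-36), Mul(-1, Function('c')(S))) = Add(-48, Mul(-1, Rational(-1, 184))) = Add(-48, Rational(1, 184)) = Rational(-8831, 184)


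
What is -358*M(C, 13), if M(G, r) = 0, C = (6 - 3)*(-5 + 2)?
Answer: 0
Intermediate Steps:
C = -9 (C = 3*(-3) = -9)
-358*M(C, 13) = -358*0 = 0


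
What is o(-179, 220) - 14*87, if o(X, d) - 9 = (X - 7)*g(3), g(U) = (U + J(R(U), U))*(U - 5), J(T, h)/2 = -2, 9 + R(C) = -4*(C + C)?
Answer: -1581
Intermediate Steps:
R(C) = -9 - 8*C (R(C) = -9 - 4*(C + C) = -9 - 8*C)
J(T, h) = -4 (J(T, h) = 2*(-2) = -4)
g(U) = (-5 + U)*(-4 + U) (g(U) = (U - 4)*(U - 5) = (-4 + U)*(-5 + U) = (-5 + U)*(-4 + U))
o(X, d) = -5 + 2*X (o(X, d) = 9 + (X - 7)*(20 + 3² - 9*3) = 9 + (-7 + X)*(20 + 9 - 27) = 9 + (-7 + X)*2 = 9 + (-14 + 2*X) = -5 + 2*X)
o(-179, 220) - 14*87 = (-5 + 2*(-179)) - 14*87 = (-5 - 358) - 1*1218 = -363 - 1218 = -1581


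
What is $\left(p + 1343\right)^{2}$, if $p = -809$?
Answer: $285156$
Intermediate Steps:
$\left(p + 1343\right)^{2} = \left(-809 + 1343\right)^{2} = 534^{2} = 285156$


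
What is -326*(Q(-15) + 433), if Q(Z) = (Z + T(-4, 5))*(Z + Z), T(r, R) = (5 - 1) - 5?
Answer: -297638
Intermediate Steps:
T(r, R) = -1 (T(r, R) = 4 - 5 = -1)
Q(Z) = 2*Z*(-1 + Z) (Q(Z) = (Z - 1)*(Z + Z) = (-1 + Z)*(2*Z) = 2*Z*(-1 + Z))
-326*(Q(-15) + 433) = -326*(2*(-15)*(-1 - 15) + 433) = -326*(2*(-15)*(-16) + 433) = -326*(480 + 433) = -326*913 = -297638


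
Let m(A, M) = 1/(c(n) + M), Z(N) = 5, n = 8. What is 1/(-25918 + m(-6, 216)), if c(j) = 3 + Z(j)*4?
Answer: -239/6194401 ≈ -3.8583e-5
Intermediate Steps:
c(j) = 23 (c(j) = 3 + 5*4 = 3 + 20 = 23)
m(A, M) = 1/(23 + M)
1/(-25918 + m(-6, 216)) = 1/(-25918 + 1/(23 + 216)) = 1/(-25918 + 1/239) = 1/(-6194401/239) = -239/6194401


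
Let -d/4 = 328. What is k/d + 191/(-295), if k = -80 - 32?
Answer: -13597/24190 ≈ -0.56209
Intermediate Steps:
d = -1312 (d = -4*328 = -1312)
k = -112
k/d + 191/(-295) = -112/(-1312) + 191/(-295) = -112*(-1/1312) + 191*(-1/295) = 7/82 - 191/295 = -13597/24190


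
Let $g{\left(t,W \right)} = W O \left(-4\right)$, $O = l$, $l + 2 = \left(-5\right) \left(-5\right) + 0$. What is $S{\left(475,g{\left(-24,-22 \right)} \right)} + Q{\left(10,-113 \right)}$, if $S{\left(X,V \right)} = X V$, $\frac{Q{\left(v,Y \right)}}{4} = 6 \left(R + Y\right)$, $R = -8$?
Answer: $958496$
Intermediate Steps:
$l = 23$ ($l = -2 + \left(\left(-5\right) \left(-5\right) + 0\right) = -2 + \left(25 + 0\right) = -2 + 25 = 23$)
$O = 23$
$Q{\left(v,Y \right)} = -192 + 24 Y$ ($Q{\left(v,Y \right)} = 4 \cdot 6 \left(-8 + Y\right) = 4 \left(-48 + 6 Y\right) = -192 + 24 Y$)
$g{\left(t,W \right)} = - 92 W$ ($g{\left(t,W \right)} = W 23 \left(-4\right) = 23 W \left(-4\right) = - 92 W$)
$S{\left(X,V \right)} = V X$
$S{\left(475,g{\left(-24,-22 \right)} \right)} + Q{\left(10,-113 \right)} = \left(-92\right) \left(-22\right) 475 + \left(-192 + 24 \left(-113\right)\right) = 2024 \cdot 475 - 2904 = 961400 - 2904 = 958496$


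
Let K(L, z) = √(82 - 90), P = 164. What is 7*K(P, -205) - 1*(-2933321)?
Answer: 2933321 + 14*I*√2 ≈ 2.9333e+6 + 19.799*I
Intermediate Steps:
K(L, z) = 2*I*√2 (K(L, z) = √(-8) = 2*I*√2)
7*K(P, -205) - 1*(-2933321) = 7*(2*I*√2) - 1*(-2933321) = 14*I*√2 + 2933321 = 2933321 + 14*I*√2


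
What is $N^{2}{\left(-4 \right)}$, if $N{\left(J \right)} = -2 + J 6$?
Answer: $676$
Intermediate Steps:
$N{\left(J \right)} = -2 + 6 J$
$N^{2}{\left(-4 \right)} = \left(-2 + 6 \left(-4\right)\right)^{2} = \left(-2 - 24\right)^{2} = \left(-26\right)^{2} = 676$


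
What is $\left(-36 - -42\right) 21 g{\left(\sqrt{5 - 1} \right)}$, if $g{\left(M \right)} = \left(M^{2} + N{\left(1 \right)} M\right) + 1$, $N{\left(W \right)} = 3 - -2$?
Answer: $1890$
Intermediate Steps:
$N{\left(W \right)} = 5$ ($N{\left(W \right)} = 3 + 2 = 5$)
$g{\left(M \right)} = 1 + M^{2} + 5 M$ ($g{\left(M \right)} = \left(M^{2} + 5 M\right) + 1 = 1 + M^{2} + 5 M$)
$\left(-36 - -42\right) 21 g{\left(\sqrt{5 - 1} \right)} = \left(-36 - -42\right) 21 \left(1 + \left(\sqrt{5 - 1}\right)^{2} + 5 \sqrt{5 - 1}\right) = \left(-36 + 42\right) 21 \left(1 + \left(\sqrt{4}\right)^{2} + 5 \sqrt{4}\right) = 6 \cdot 21 \left(1 + 2^{2} + 5 \cdot 2\right) = 126 \left(1 + 4 + 10\right) = 126 \cdot 15 = 1890$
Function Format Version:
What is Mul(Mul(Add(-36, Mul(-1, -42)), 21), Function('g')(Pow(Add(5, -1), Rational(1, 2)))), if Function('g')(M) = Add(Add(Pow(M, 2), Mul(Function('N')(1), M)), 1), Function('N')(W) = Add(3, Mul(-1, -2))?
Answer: 1890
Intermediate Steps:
Function('N')(W) = 5 (Function('N')(W) = Add(3, 2) = 5)
Function('g')(M) = Add(1, Pow(M, 2), Mul(5, M)) (Function('g')(M) = Add(Add(Pow(M, 2), Mul(5, M)), 1) = Add(1, Pow(M, 2), Mul(5, M)))
Mul(Mul(Add(-36, Mul(-1, -42)), 21), Function('g')(Pow(Add(5, -1), Rational(1, 2)))) = Mul(Mul(Add(-36, Mul(-1, -42)), 21), Add(1, Pow(Pow(Add(5, -1), Rational(1, 2)), 2), Mul(5, Pow(Add(5, -1), Rational(1, 2))))) = Mul(Mul(Add(-36, 42), 21), Add(1, Pow(Pow(4, Rational(1, 2)), 2), Mul(5, Pow(4, Rational(1, 2))))) = Mul(Mul(6, 21), Add(1, Pow(2, 2), Mul(5, 2))) = Mul(126, Add(1, 4, 10)) = Mul(126, 15) = 1890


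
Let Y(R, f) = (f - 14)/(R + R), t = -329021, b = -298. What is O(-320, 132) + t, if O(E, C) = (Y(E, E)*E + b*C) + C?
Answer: -368392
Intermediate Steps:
Y(R, f) = (-14 + f)/(2*R) (Y(R, f) = (-14 + f)/((2*R)) = (-14 + f)*(1/(2*R)) = (-14 + f)/(2*R))
O(E, C) = -7 + E/2 - 297*C (O(E, C) = (((-14 + E)/(2*E))*E - 298*C) + C = ((-7 + E/2) - 298*C) + C = (-7 + E/2 - 298*C) + C = -7 + E/2 - 297*C)
O(-320, 132) + t = (-7 + (1/2)*(-320) - 297*132) - 329021 = (-7 - 160 - 39204) - 329021 = -39371 - 329021 = -368392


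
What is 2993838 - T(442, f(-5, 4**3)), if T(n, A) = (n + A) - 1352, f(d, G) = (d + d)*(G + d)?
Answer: 2995338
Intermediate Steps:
f(d, G) = 2*d*(G + d) (f(d, G) = (2*d)*(G + d) = 2*d*(G + d))
T(n, A) = -1352 + A + n (T(n, A) = (A + n) - 1352 = -1352 + A + n)
2993838 - T(442, f(-5, 4**3)) = 2993838 - (-1352 + 2*(-5)*(4**3 - 5) + 442) = 2993838 - (-1352 + 2*(-5)*(64 - 5) + 442) = 2993838 - (-1352 + 2*(-5)*59 + 442) = 2993838 - (-1352 - 590 + 442) = 2993838 - 1*(-1500) = 2993838 + 1500 = 2995338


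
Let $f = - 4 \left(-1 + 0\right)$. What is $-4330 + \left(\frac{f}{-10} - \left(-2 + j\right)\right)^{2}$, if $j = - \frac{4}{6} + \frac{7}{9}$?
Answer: $- \frac{8763761}{2025} \approx -4327.8$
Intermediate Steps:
$j = \frac{1}{9}$ ($j = \left(-4\right) \frac{1}{6} + 7 \cdot \frac{1}{9} = - \frac{2}{3} + \frac{7}{9} = \frac{1}{9} \approx 0.11111$)
$f = 4$ ($f = \left(-4\right) \left(-1\right) = 4$)
$-4330 + \left(\frac{f}{-10} - \left(-2 + j\right)\right)^{2} = -4330 + \left(\frac{4}{-10} + \left(2 - \frac{1}{9}\right)\right)^{2} = -4330 + \left(4 \left(- \frac{1}{10}\right) + \left(2 - \frac{1}{9}\right)\right)^{2} = -4330 + \left(- \frac{2}{5} + \frac{17}{9}\right)^{2} = -4330 + \left(\frac{67}{45}\right)^{2} = -4330 + \frac{4489}{2025} = - \frac{8763761}{2025}$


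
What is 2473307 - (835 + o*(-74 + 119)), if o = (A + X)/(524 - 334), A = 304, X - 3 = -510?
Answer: 93955763/38 ≈ 2.4725e+6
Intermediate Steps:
X = -507 (X = 3 - 510 = -507)
o = -203/190 (o = (304 - 507)/(524 - 334) = -203/190 ≈ -1.0684)
2473307 - (835 + o*(-74 + 119)) = 2473307 - (835 - 203*(-74 + 119)/190) = 2473307 - (835 - 203/190*45) = 2473307 - (835 - 1827/38) = 2473307 - 1*29903/38 = 2473307 - 29903/38 = 93955763/38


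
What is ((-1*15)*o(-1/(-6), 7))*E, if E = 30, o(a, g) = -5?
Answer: 2250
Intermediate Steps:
((-1*15)*o(-1/(-6), 7))*E = (-1*15*(-5))*30 = -15*(-5)*30 = 75*30 = 2250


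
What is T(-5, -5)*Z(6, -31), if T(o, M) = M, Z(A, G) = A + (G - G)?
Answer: -30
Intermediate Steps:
Z(A, G) = A (Z(A, G) = A + 0 = A)
T(-5, -5)*Z(6, -31) = -5*6 = -30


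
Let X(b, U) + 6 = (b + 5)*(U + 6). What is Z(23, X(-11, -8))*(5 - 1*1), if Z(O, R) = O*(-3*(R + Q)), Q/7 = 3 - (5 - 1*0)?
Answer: 2208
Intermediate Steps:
Q = -14 (Q = 7*(3 - (5 - 1*0)) = 7*(3 - (5 + 0)) = 7*(3 - 1*5) = 7*(3 - 5) = 7*(-2) = -14)
X(b, U) = -6 + (5 + b)*(6 + U) (X(b, U) = -6 + (b + 5)*(U + 6) = -6 + (5 + b)*(6 + U))
Z(O, R) = O*(42 - 3*R) (Z(O, R) = O*(-3*(R - 14)) = O*(-3*(-14 + R)) = O*(42 - 3*R))
Z(23, X(-11, -8))*(5 - 1*1) = (3*23*(14 - (24 + 5*(-8) + 6*(-11) - 8*(-11))))*(5 - 1*1) = (3*23*(14 - (24 - 40 - 66 + 88)))*(5 - 1) = (3*23*(14 - 1*6))*4 = (3*23*(14 - 6))*4 = (3*23*8)*4 = 552*4 = 2208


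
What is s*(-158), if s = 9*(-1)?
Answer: 1422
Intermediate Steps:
s = -9
s*(-158) = -9*(-158) = 1422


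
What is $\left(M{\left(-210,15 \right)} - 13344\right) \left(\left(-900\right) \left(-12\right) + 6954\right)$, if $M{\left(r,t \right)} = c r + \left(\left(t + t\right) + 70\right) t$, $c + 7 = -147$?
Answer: $363885984$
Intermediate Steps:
$c = -154$ ($c = -7 - 147 = -154$)
$M{\left(r,t \right)} = - 154 r + t \left(70 + 2 t\right)$ ($M{\left(r,t \right)} = - 154 r + \left(\left(t + t\right) + 70\right) t = - 154 r + \left(2 t + 70\right) t = - 154 r + \left(70 + 2 t\right) t = - 154 r + t \left(70 + 2 t\right)$)
$\left(M{\left(-210,15 \right)} - 13344\right) \left(\left(-900\right) \left(-12\right) + 6954\right) = \left(\left(\left(-154\right) \left(-210\right) + 2 \cdot 15^{2} + 70 \cdot 15\right) - 13344\right) \left(\left(-900\right) \left(-12\right) + 6954\right) = \left(\left(32340 + 2 \cdot 225 + 1050\right) - 13344\right) \left(10800 + 6954\right) = \left(\left(32340 + 450 + 1050\right) - 13344\right) 17754 = \left(33840 - 13344\right) 17754 = 20496 \cdot 17754 = 363885984$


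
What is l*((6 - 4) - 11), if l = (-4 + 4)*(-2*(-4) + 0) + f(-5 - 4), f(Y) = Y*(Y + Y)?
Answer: -1458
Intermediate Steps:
f(Y) = 2*Y**2 (f(Y) = Y*(2*Y) = 2*Y**2)
l = 162 (l = (-4 + 4)*(-2*(-4) + 0) + 2*(-5 - 4)**2 = 0*(8 + 0) + 2*(-9)**2 = 0*8 + 2*81 = 0 + 162 = 162)
l*((6 - 4) - 11) = 162*((6 - 4) - 11) = 162*(2 - 11) = 162*(-9) = -1458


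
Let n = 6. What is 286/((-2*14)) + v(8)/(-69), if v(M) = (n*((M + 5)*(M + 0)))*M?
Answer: -26585/322 ≈ -82.562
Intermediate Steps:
v(M) = 6*M**2*(5 + M) (v(M) = (6*((M + 5)*(M + 0)))*M = (6*((5 + M)*M))*M = (6*(M*(5 + M)))*M = (6*M*(5 + M))*M = 6*M**2*(5 + M))
286/((-2*14)) + v(8)/(-69) = 286/((-2*14)) + (6*8**2*(5 + 8))/(-69) = 286/(-28) + (6*64*13)*(-1/69) = 286*(-1/28) + 4992*(-1/69) = -143/14 - 1664/23 = -26585/322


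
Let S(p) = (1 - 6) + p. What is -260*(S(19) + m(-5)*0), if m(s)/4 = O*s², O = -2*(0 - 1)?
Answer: -3640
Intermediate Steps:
O = 2 (O = -2*(-1) = 2)
m(s) = 8*s² (m(s) = 4*(2*s²) = 8*s²)
S(p) = -5 + p
-260*(S(19) + m(-5)*0) = -260*((-5 + 19) + (8*(-5)²)*0) = -260*(14 + (8*25)*0) = -260*(14 + 200*0) = -260*(14 + 0) = -260*14 = -3640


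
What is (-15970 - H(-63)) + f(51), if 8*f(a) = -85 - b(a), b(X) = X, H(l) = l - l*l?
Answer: -11955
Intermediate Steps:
H(l) = l - l**2
f(a) = -85/8 - a/8 (f(a) = (-85 - a)/8 = -85/8 - a/8)
(-15970 - H(-63)) + f(51) = (-15970 - (-63)*(1 - 1*(-63))) + (-85/8 - 1/8*51) = (-15970 - (-63)*(1 + 63)) + (-85/8 - 51/8) = (-15970 - (-63)*64) - 17 = (-15970 - 1*(-4032)) - 17 = (-15970 + 4032) - 17 = -11938 - 17 = -11955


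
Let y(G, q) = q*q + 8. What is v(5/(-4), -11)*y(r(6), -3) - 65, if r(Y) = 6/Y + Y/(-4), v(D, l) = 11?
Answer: 122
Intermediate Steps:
r(Y) = 6/Y - Y/4 (r(Y) = 6/Y + Y*(-¼) = 6/Y - Y/4)
y(G, q) = 8 + q² (y(G, q) = q² + 8 = 8 + q²)
v(5/(-4), -11)*y(r(6), -3) - 65 = 11*(8 + (-3)²) - 65 = 11*(8 + 9) - 65 = 11*17 - 65 = 187 - 65 = 122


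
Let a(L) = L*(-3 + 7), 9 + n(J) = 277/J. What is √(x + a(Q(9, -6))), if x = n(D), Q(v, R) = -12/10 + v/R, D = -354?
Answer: I*√64482870/1770 ≈ 4.5368*I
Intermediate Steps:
Q(v, R) = -6/5 + v/R (Q(v, R) = -12*⅒ + v/R = -6/5 + v/R)
n(J) = -9 + 277/J
a(L) = 4*L (a(L) = L*4 = 4*L)
x = -3463/354 (x = -9 + 277/(-354) = -9 + 277*(-1/354) = -9 - 277/354 = -3463/354 ≈ -9.7825)
√(x + a(Q(9, -6))) = √(-3463/354 + 4*(-6/5 + 9/(-6))) = √(-3463/354 + 4*(-6/5 + 9*(-⅙))) = √(-3463/354 + 4*(-6/5 - 3/2)) = √(-3463/354 + 4*(-27/10)) = √(-3463/354 - 54/5) = √(-36431/1770) = I*√64482870/1770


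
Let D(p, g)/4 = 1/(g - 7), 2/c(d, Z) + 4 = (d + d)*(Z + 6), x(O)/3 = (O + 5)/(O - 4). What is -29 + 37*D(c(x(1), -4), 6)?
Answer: -177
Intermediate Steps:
x(O) = 3*(5 + O)/(-4 + O) (x(O) = 3*((O + 5)/(O - 4)) = 3*((5 + O)/(-4 + O)) = 3*(5 + O)/(-4 + O))
c(d, Z) = 2/(-4 + 2*d*(6 + Z)) (c(d, Z) = 2/(-4 + (d + d)*(Z + 6)) = 2/(-4 + (2*d)*(6 + Z)) = 2/(-4 + 2*d*(6 + Z)))
D(p, g) = 4/(-7 + g) (D(p, g) = 4/(g - 7) = 4/(-7 + g))
-29 + 37*D(c(x(1), -4), 6) = -29 + 37*(4/(-7 + 6)) = -29 + 37*(4/(-1)) = -29 + 37*(4*(-1)) = -29 + 37*(-4) = -29 - 148 = -177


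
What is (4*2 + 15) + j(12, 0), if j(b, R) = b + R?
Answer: 35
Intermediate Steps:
j(b, R) = R + b
(4*2 + 15) + j(12, 0) = (4*2 + 15) + (0 + 12) = (8 + 15) + 12 = 23 + 12 = 35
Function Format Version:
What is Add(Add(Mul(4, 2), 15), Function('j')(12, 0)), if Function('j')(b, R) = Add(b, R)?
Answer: 35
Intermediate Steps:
Function('j')(b, R) = Add(R, b)
Add(Add(Mul(4, 2), 15), Function('j')(12, 0)) = Add(Add(Mul(4, 2), 15), Add(0, 12)) = Add(Add(8, 15), 12) = Add(23, 12) = 35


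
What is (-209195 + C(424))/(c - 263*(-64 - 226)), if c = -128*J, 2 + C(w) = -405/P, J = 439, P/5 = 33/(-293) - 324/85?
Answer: -3407378314/327060581 ≈ -10.418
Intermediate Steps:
P = -97737/4981 (P = 5*(33/(-293) - 324/85) = 5*(33*(-1/293) - 324*1/85) = 5*(-33/293 - 324/85) = 5*(-97737/24905) = -97737/4981 ≈ -19.622)
C(w) = 607277/32579 (C(w) = -2 - 405/(-97737/4981) = -2 - 405*(-4981/97737) = -2 + 672435/32579 = 607277/32579)
c = -56192 (c = -128*439 = -56192)
(-209195 + C(424))/(c - 263*(-64 - 226)) = (-209195 + 607277/32579)/(-56192 - 263*(-64 - 226)) = -6814756628/(32579*(-56192 - 263*(-290))) = -6814756628/(32579*(-56192 + 76270)) = -6814756628/32579/20078 = -6814756628/32579*1/20078 = -3407378314/327060581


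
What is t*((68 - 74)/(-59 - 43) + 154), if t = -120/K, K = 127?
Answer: -314280/2159 ≈ -145.57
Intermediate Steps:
t = -120/127 ≈ -0.94488
t*((68 - 74)/(-59 - 43) + 154) = -120*((68 - 74)/(-59 - 43) + 154)/127 = -120*(-6/(-102) + 154)/127 = -120*(-6*(-1/102) + 154)/127 = -120*(1/17 + 154)/127 = -120/127*2619/17 = -314280/2159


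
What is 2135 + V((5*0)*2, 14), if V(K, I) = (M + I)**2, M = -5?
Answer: 2216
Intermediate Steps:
V(K, I) = (-5 + I)**2
2135 + V((5*0)*2, 14) = 2135 + (-5 + 14)**2 = 2135 + 9**2 = 2135 + 81 = 2216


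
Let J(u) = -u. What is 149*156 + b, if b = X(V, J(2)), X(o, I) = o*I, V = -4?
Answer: 23252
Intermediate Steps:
X(o, I) = I*o
b = 8 (b = -1*2*(-4) = -2*(-4) = 8)
149*156 + b = 149*156 + 8 = 23244 + 8 = 23252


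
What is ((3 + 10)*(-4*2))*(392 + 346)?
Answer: -76752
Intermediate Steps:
((3 + 10)*(-4*2))*(392 + 346) = (13*(-8))*738 = -104*738 = -76752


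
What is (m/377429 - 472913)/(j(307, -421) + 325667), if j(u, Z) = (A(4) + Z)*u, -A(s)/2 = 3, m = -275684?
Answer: -178491356361/73439379962 ≈ -2.4305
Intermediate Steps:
A(s) = -6 (A(s) = -2*3 = -6)
j(u, Z) = u*(-6 + Z) (j(u, Z) = (-6 + Z)*u = u*(-6 + Z))
(m/377429 - 472913)/(j(307, -421) + 325667) = (-275684/377429 - 472913)/(307*(-6 - 421) + 325667) = (-275684*1/377429 - 472913)/(307*(-427) + 325667) = (-275684/377429 - 472913)/(-131089 + 325667) = -178491356361/377429/194578 = -178491356361/377429*1/194578 = -178491356361/73439379962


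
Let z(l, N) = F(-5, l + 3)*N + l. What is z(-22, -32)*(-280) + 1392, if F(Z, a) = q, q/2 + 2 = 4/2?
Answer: 7552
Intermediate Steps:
q = 0 (q = -4 + 2*(4/2) = -4 + 2*(4*(1/2)) = -4 + 2*2 = -4 + 4 = 0)
F(Z, a) = 0
z(l, N) = l (z(l, N) = 0*N + l = 0 + l = l)
z(-22, -32)*(-280) + 1392 = -22*(-280) + 1392 = 6160 + 1392 = 7552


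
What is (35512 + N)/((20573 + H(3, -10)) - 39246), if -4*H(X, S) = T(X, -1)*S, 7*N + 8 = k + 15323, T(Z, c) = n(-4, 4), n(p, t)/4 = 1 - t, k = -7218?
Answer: -256681/130921 ≈ -1.9606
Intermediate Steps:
n(p, t) = 4 - 4*t (n(p, t) = 4*(1 - t) = 4 - 4*t)
T(Z, c) = -12 (T(Z, c) = 4 - 4*4 = 4 - 16 = -12)
N = 8097/7 (N = -8/7 + (-7218 + 15323)/7 = -8/7 + (1/7)*8105 = -8/7 + 8105/7 = 8097/7 ≈ 1156.7)
H(X, S) = 3*S (H(X, S) = -(-3)*S = 3*S)
(35512 + N)/((20573 + H(3, -10)) - 39246) = (35512 + 8097/7)/((20573 + 3*(-10)) - 39246) = 256681/(7*((20573 - 30) - 39246)) = 256681/(7*(20543 - 39246)) = (256681/7)/(-18703) = (256681/7)*(-1/18703) = -256681/130921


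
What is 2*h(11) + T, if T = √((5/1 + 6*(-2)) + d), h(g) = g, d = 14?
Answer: 22 + √7 ≈ 24.646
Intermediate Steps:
T = √7 (T = √((5/1 + 6*(-2)) + 14) = √((5*1 - 12) + 14) = √((5 - 12) + 14) = √(-7 + 14) = √7 ≈ 2.6458)
2*h(11) + T = 2*11 + √7 = 22 + √7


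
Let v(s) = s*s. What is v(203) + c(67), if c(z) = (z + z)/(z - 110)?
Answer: 1771853/43 ≈ 41206.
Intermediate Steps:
v(s) = s**2
c(z) = 2*z/(-110 + z) (c(z) = (2*z)/(-110 + z) = 2*z/(-110 + z))
v(203) + c(67) = 203**2 + 2*67/(-110 + 67) = 41209 + 2*67/(-43) = 41209 + 2*67*(-1/43) = 41209 - 134/43 = 1771853/43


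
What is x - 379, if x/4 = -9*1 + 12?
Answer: -367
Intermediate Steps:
x = 12 (x = 4*(-9*1 + 12) = 4*(-9 + 12) = 4*3 = 12)
x - 379 = 12 - 379 = -367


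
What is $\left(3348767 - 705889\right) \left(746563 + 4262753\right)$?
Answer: $13239011051448$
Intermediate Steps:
$\left(3348767 - 705889\right) \left(746563 + 4262753\right) = 2642878 \cdot 5009316 = 13239011051448$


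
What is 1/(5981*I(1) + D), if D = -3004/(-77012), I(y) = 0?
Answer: 19253/751 ≈ 25.636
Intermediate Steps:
D = 751/19253 (D = -3004*(-1/77012) = 751/19253 ≈ 0.039007)
1/(5981*I(1) + D) = 1/(5981*0 + 751/19253) = 1/(0 + 751/19253) = 1/(751/19253) = 19253/751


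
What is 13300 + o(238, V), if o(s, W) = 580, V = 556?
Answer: 13880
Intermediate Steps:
13300 + o(238, V) = 13300 + 580 = 13880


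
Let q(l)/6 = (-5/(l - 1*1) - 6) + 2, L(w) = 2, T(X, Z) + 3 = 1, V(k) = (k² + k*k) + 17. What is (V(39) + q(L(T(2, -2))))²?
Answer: 9030025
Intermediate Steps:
V(k) = 17 + 2*k² (V(k) = (k² + k²) + 17 = 2*k² + 17 = 17 + 2*k²)
T(X, Z) = -2 (T(X, Z) = -3 + 1 = -2)
q(l) = -24 - 30/(-1 + l) (q(l) = 6*((-5/(l - 1*1) - 6) + 2) = 6*((-5/(l - 1) - 6) + 2) = 6*((-5/(-1 + l) - 6) + 2) = 6*((-6 - 5/(-1 + l)) + 2) = 6*(-4 - 5/(-1 + l)) = -24 - 30/(-1 + l))
(V(39) + q(L(T(2, -2))))² = ((17 + 2*39²) + 6*(-1 - 4*2)/(-1 + 2))² = ((17 + 2*1521) + 6*(-1 - 8)/1)² = ((17 + 3042) + 6*1*(-9))² = (3059 - 54)² = 3005² = 9030025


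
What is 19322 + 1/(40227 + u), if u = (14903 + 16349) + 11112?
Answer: 1595823303/82591 ≈ 19322.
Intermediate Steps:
u = 42364 (u = 31252 + 11112 = 42364)
19322 + 1/(40227 + u) = 19322 + 1/(40227 + 42364) = 19322 + 1/82591 = 1595823303/82591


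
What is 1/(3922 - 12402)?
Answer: -1/8480 ≈ -0.00011792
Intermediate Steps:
1/(3922 - 12402) = 1/(-8480) = -1/8480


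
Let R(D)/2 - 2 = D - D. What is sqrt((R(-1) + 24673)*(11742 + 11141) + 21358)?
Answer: sqrt(564705149) ≈ 23764.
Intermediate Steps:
R(D) = 4 (R(D) = 4 + 2*(D - D) = 4 + 2*0 = 4 + 0 = 4)
sqrt((R(-1) + 24673)*(11742 + 11141) + 21358) = sqrt((4 + 24673)*(11742 + 11141) + 21358) = sqrt(24677*22883 + 21358) = sqrt(564683791 + 21358) = sqrt(564705149)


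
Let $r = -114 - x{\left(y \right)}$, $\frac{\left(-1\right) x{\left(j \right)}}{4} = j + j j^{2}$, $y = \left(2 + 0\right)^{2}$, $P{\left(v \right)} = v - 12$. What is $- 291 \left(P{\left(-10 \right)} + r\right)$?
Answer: $-39576$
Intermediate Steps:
$P{\left(v \right)} = -12 + v$ ($P{\left(v \right)} = v - 12 = -12 + v$)
$y = 4$ ($y = 2^{2} = 4$)
$x{\left(j \right)} = - 4 j - 4 j^{3}$ ($x{\left(j \right)} = - 4 \left(j + j j^{2}\right) = - 4 \left(j + j^{3}\right) = - 4 j - 4 j^{3}$)
$r = 158$ ($r = -114 - \left(-4\right) 4 \left(1 + 4^{2}\right) = -114 - \left(-4\right) 4 \left(1 + 16\right) = -114 - \left(-4\right) 4 \cdot 17 = -114 - -272 = -114 + 272 = 158$)
$- 291 \left(P{\left(-10 \right)} + r\right) = - 291 \left(\left(-12 - 10\right) + 158\right) = - 291 \left(-22 + 158\right) = \left(-291\right) 136 = -39576$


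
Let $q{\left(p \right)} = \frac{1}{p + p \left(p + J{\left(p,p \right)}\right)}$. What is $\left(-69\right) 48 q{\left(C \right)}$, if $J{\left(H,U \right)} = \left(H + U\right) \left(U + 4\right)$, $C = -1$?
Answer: $-552$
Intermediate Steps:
$J{\left(H,U \right)} = \left(4 + U\right) \left(H + U\right)$ ($J{\left(H,U \right)} = \left(H + U\right) \left(4 + U\right) = \left(4 + U\right) \left(H + U\right)$)
$q{\left(p \right)} = \frac{1}{p + p \left(2 p^{2} + 9 p\right)}$ ($q{\left(p \right)} = \frac{1}{p + p \left(p + \left(p^{2} + 4 p + 4 p + p p\right)\right)} = \frac{1}{p + p \left(p + \left(p^{2} + 4 p + 4 p + p^{2}\right)\right)} = \frac{1}{p + p \left(p + \left(2 p^{2} + 8 p\right)\right)} = \frac{1}{p + p \left(2 p^{2} + 9 p\right)}$)
$\left(-69\right) 48 q{\left(C \right)} = \left(-69\right) 48 \frac{1}{\left(-1\right) \left(1 + 2 \left(-1\right)^{2} + 9 \left(-1\right)\right)} = - 3312 \left(- \frac{1}{1 + 2 \cdot 1 - 9}\right) = - 3312 \left(- \frac{1}{1 + 2 - 9}\right) = - 3312 \left(- \frac{1}{-6}\right) = - 3312 \left(\left(-1\right) \left(- \frac{1}{6}\right)\right) = \left(-3312\right) \frac{1}{6} = -552$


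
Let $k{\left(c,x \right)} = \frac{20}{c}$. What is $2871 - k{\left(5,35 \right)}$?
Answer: $2867$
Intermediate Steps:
$2871 - k{\left(5,35 \right)} = 2871 - \frac{20}{5} = 2871 - 20 \cdot \frac{1}{5} = 2871 - 4 = 2867$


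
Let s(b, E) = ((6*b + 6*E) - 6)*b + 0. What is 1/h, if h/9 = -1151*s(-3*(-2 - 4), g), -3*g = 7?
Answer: -1/16408656 ≈ -6.0943e-8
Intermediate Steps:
g = -7/3 (g = -⅓*7 = -7/3 ≈ -2.3333)
s(b, E) = b*(-6 + 6*E + 6*b) (s(b, E) = ((6*E + 6*b) - 6)*b + 0 = (-6 + 6*E + 6*b)*b + 0 = b*(-6 + 6*E + 6*b) + 0 = b*(-6 + 6*E + 6*b))
h = -16408656 (h = 9*(-6906*(-3*(-2 - 4))*(-1 - 7/3 - 3*(-2 - 4))) = 9*(-6906*(-3*(-6))*(-1 - 7/3 - 3*(-6))) = 9*(-6906*18*(-1 - 7/3 + 18)) = 9*(-6906*18*44/3) = 9*(-1151*1584) = 9*(-1823184) = -16408656)
1/h = 1/(-16408656) = -1/16408656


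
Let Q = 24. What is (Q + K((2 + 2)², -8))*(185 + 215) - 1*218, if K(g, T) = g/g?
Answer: 9782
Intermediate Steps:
K(g, T) = 1
(Q + K((2 + 2)², -8))*(185 + 215) - 1*218 = (24 + 1)*(185 + 215) - 1*218 = 25*400 - 218 = 10000 - 218 = 9782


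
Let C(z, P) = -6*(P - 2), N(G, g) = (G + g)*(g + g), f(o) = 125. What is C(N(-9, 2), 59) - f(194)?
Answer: -467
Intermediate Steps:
N(G, g) = 2*g*(G + g) (N(G, g) = (G + g)*(2*g) = 2*g*(G + g))
C(z, P) = 12 - 6*P (C(z, P) = -6*(-2 + P) = 12 - 6*P)
C(N(-9, 2), 59) - f(194) = (12 - 6*59) - 1*125 = (12 - 354) - 125 = -342 - 125 = -467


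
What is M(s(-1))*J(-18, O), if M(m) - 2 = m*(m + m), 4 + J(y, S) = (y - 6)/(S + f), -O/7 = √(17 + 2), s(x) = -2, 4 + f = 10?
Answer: -6872/179 + 336*√19/179 ≈ -30.209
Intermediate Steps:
f = 6 (f = -4 + 10 = 6)
O = -7*√19 (O = -7*√(17 + 2) = -7*√19 ≈ -30.512)
J(y, S) = -4 + (-6 + y)/(6 + S) (J(y, S) = -4 + (y - 6)/(S + 6) = -4 + (-6 + y)/(6 + S))
M(m) = 2 + 2*m² (M(m) = 2 + m*(m + m) = 2 + m*(2*m) = 2 + 2*m²)
M(s(-1))*J(-18, O) = (2 + 2*(-2)²)*((-30 - 18 - (-28)*√19)/(6 - 7*√19)) = (2 + 2*4)*((-30 - 18 + 28*√19)/(6 - 7*√19)) = (2 + 8)*((-48 + 28*√19)/(6 - 7*√19)) = 10*((-48 + 28*√19)/(6 - 7*√19)) = 10*(-48 + 28*√19)/(6 - 7*√19)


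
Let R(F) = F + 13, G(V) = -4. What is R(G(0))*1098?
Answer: 9882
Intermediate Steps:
R(F) = 13 + F
R(G(0))*1098 = (13 - 4)*1098 = 9*1098 = 9882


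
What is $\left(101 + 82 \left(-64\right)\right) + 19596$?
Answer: $14449$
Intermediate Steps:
$\left(101 + 82 \left(-64\right)\right) + 19596 = \left(101 - 5248\right) + 19596 = -5147 + 19596 = 14449$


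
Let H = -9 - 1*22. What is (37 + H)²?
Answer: 36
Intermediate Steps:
H = -31 (H = -9 - 22 = -31)
(37 + H)² = (37 - 31)² = 6² = 36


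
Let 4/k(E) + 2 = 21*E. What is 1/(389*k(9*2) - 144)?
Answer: -94/13147 ≈ -0.0071499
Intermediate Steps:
k(E) = 4/(-2 + 21*E)
1/(389*k(9*2) - 144) = 1/(389*(4/(-2 + 21*(9*2))) - 144) = 1/(389*(4/(-2 + 21*18)) - 144) = 1/(389*(4/(-2 + 378)) - 144) = 1/(389*(4/376) - 144) = 1/(389*(4*(1/376)) - 144) = 1/(389*(1/94) - 144) = 1/(389/94 - 144) = 1/(-13147/94) = -94/13147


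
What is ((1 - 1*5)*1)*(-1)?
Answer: 4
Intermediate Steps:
((1 - 1*5)*1)*(-1) = ((1 - 5)*1)*(-1) = -4*1*(-1) = -4*(-1) = 4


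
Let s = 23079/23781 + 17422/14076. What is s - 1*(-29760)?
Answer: 1660440321191/55790226 ≈ 29762.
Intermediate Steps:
s = 123195431/55790226 (s = 23079*(1/23781) + 17422*(1/14076) = 7693/7927 + 8711/7038 = 123195431/55790226 ≈ 2.2082)
s - 1*(-29760) = 123195431/55790226 - 1*(-29760) = 123195431/55790226 + 29760 = 1660440321191/55790226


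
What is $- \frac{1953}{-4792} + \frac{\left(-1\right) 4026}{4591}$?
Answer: $- \frac{10326369}{22000072} \approx -0.46938$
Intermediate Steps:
$- \frac{1953}{-4792} + \frac{\left(-1\right) 4026}{4591} = \left(-1953\right) \left(- \frac{1}{4792}\right) - \frac{4026}{4591} = \frac{1953}{4792} - \frac{4026}{4591} = - \frac{10326369}{22000072}$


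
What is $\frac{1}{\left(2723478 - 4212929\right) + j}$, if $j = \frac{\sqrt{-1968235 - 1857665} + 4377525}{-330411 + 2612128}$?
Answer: $- \frac{3877209083777209357}{5774905508528868848105432} - \frac{34225755 i \sqrt{4251}}{5774905508528868848105432} \approx -6.7139 \cdot 10^{-7} - 3.8641 \cdot 10^{-16} i$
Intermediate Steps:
$j = \frac{4377525}{2281717} + \frac{30 i \sqrt{4251}}{2281717}$ ($j = \frac{\sqrt{-3825900} + 4377525}{2281717} = \left(30 i \sqrt{4251} + 4377525\right) \frac{1}{2281717} = \left(4377525 + 30 i \sqrt{4251}\right) \frac{1}{2281717} = \frac{4377525}{2281717} + \frac{30 i \sqrt{4251}}{2281717} \approx 1.9185 + 0.00085725 i$)
$\frac{1}{\left(2723478 - 4212929\right) + j} = \frac{1}{\left(2723478 - 4212929\right) + \left(\frac{4377525}{2281717} + \frac{30 i \sqrt{4251}}{2281717}\right)} = \frac{1}{-1489451 + \left(\frac{4377525}{2281717} + \frac{30 i \sqrt{4251}}{2281717}\right)} = \frac{1}{- \frac{3398501289842}{2281717} + \frac{30 i \sqrt{4251}}{2281717}}$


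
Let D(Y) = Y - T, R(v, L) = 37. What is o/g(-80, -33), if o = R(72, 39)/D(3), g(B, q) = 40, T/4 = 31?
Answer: -37/4840 ≈ -0.0076446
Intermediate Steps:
T = 124 (T = 4*31 = 124)
D(Y) = -124 + Y (D(Y) = Y - 1*124 = Y - 124 = -124 + Y)
o = -37/121 (o = 37/(-124 + 3) = 37/(-121) = 37*(-1/121) = -37/121 ≈ -0.30579)
o/g(-80, -33) = -37/121/40 = -37/121*1/40 = -37/4840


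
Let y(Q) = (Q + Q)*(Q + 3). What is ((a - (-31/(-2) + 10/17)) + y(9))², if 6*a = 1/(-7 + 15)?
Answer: 26616291025/665856 ≈ 39973.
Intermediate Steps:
a = 1/48 (a = 1/(6*(-7 + 15)) = (⅙)/8 = (⅙)*(⅛) = 1/48 ≈ 0.020833)
y(Q) = 2*Q*(3 + Q) (y(Q) = (2*Q)*(3 + Q) = 2*Q*(3 + Q))
((a - (-31/(-2) + 10/17)) + y(9))² = ((1/48 - (-31/(-2) + 10/17)) + 2*9*(3 + 9))² = ((1/48 - (-31*(-½) + 10*(1/17))) + 2*9*12)² = ((1/48 - (31/2 + 10/17)) + 216)² = ((1/48 - 1*547/34) + 216)² = ((1/48 - 547/34) + 216)² = (-13111/816 + 216)² = (163145/816)² = 26616291025/665856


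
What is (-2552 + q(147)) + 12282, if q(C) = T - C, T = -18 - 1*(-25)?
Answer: 9590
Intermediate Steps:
T = 7 (T = -18 + 25 = 7)
q(C) = 7 - C
(-2552 + q(147)) + 12282 = (-2552 + (7 - 1*147)) + 12282 = (-2552 + (7 - 147)) + 12282 = (-2552 - 140) + 12282 = -2692 + 12282 = 9590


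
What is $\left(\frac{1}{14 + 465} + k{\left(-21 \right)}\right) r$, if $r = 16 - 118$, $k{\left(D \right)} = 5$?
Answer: $- \frac{244392}{479} \approx -510.21$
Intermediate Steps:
$r = -102$ ($r = 16 - 118 = -102$)
$\left(\frac{1}{14 + 465} + k{\left(-21 \right)}\right) r = \left(\frac{1}{14 + 465} + 5\right) \left(-102\right) = \left(\frac{1}{479} + 5\right) \left(-102\right) = \frac{2396}{479} \left(-102\right) = - \frac{244392}{479}$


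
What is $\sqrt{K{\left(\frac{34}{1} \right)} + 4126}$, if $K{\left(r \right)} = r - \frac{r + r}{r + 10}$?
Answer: $\frac{\sqrt{503173}}{11} \approx 64.486$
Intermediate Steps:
$K{\left(r \right)} = r - \frac{2 r}{10 + r}$
$\sqrt{K{\left(\frac{34}{1} \right)} + 4126} = \sqrt{\frac{\frac{34}{1} \left(8 + \frac{34}{1}\right)}{10 + \frac{34}{1}} + 4126} = \sqrt{\frac{34 \cdot 1 \left(8 + 34 \cdot 1\right)}{10 + 34 \cdot 1} + 4126} = \sqrt{\frac{34 \left(8 + 34\right)}{10 + 34} + 4126} = \sqrt{34 \cdot \frac{1}{44} \cdot 42 + 4126} = \sqrt{\frac{357}{11} + 4126} = \sqrt{\frac{45743}{11}} = \frac{\sqrt{503173}}{11}$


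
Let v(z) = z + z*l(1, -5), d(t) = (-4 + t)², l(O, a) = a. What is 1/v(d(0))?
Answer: -1/64 ≈ -0.015625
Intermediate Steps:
v(z) = -4*z (v(z) = z + z*(-5) = z - 5*z = -4*z)
1/v(d(0)) = 1/(-4*(-4 + 0)²) = 1/(-4*(-4)²) = 1/(-4*16) = 1/(-64) = -1/64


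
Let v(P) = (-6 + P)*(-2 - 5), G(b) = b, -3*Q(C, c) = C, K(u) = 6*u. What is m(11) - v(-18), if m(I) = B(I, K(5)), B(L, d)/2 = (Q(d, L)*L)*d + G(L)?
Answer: -6746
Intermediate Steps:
Q(C, c) = -C/3
v(P) = 42 - 7*P (v(P) = (-6 + P)*(-7) = 42 - 7*P)
B(L, d) = 2*L - 2*L*d²/3 (B(L, d) = 2*(((-d/3)*L)*d + L) = 2*((-L*d/3)*d + L) = 2*(-L*d²/3 + L) = 2*(L - L*d²/3) = 2*L - 2*L*d²/3)
m(I) = -598*I (m(I) = 2*I*(3 - (6*5)²)/3 = 2*I*(3 - 1*30²)/3 = 2*I*(3 - 1*900)/3 = 2*I*(3 - 900)/3 = (⅔)*I*(-897) = -598*I)
m(11) - v(-18) = -598*11 - (42 - 7*(-18)) = -6578 - (42 + 126) = -6578 - 1*168 = -6578 - 168 = -6746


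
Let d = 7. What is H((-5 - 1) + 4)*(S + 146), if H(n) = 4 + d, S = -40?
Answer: 1166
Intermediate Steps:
H(n) = 11 (H(n) = 4 + 7 = 11)
H((-5 - 1) + 4)*(S + 146) = 11*(-40 + 146) = 11*106 = 1166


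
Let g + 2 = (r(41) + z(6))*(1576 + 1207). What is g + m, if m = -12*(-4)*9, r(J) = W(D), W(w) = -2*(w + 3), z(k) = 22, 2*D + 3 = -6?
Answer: 70005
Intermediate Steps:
D = -9/2 (D = -3/2 + (1/2)*(-6) = -3/2 - 3 = -9/2 ≈ -4.5000)
W(w) = -6 - 2*w (W(w) = -2*(3 + w) = -6 - 2*w)
r(J) = 3 (r(J) = -6 - 2*(-9/2) = -6 + 9 = 3)
g = 69573 (g = -2 + (3 + 22)*(1576 + 1207) = -2 + 25*2783 = -2 + 69575 = 69573)
m = 432 (m = 48*9 = 432)
g + m = 69573 + 432 = 70005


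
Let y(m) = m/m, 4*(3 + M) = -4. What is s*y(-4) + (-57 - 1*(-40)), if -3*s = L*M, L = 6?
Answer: -9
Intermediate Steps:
M = -4 (M = -3 + (¼)*(-4) = -3 - 1 = -4)
s = 8 (s = -2*(-4) = -⅓*(-24) = 8)
y(m) = 1
s*y(-4) + (-57 - 1*(-40)) = 8*1 + (-57 - 1*(-40)) = 8 + (-57 + 40) = 8 - 17 = -9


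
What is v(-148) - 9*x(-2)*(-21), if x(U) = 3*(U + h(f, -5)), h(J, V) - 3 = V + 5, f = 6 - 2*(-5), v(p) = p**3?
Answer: -3241225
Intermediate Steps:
f = 16 (f = 6 + 10 = 16)
h(J, V) = 8 + V (h(J, V) = 3 + (V + 5) = 3 + (5 + V) = 8 + V)
x(U) = 9 + 3*U (x(U) = 3*(U + (8 - 5)) = 3*(U + 3) = 3*(3 + U) = 9 + 3*U)
v(-148) - 9*x(-2)*(-21) = (-148)**3 - 9*(9 + 3*(-2))*(-21) = -3241792 - 9*(9 - 6)*(-21) = -3241792 - 9*3*(-21) = -3241792 - 27*(-21) = -3241792 + 567 = -3241225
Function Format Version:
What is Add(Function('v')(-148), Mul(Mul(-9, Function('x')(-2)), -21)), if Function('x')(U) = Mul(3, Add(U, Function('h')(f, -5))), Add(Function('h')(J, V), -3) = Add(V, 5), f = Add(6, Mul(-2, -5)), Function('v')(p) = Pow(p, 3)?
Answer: -3241225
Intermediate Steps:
f = 16 (f = Add(6, 10) = 16)
Function('h')(J, V) = Add(8, V) (Function('h')(J, V) = Add(3, Add(V, 5)) = Add(3, Add(5, V)) = Add(8, V))
Function('x')(U) = Add(9, Mul(3, U)) (Function('x')(U) = Mul(3, Add(U, Add(8, -5))) = Mul(3, Add(U, 3)) = Mul(3, Add(3, U)) = Add(9, Mul(3, U)))
Add(Function('v')(-148), Mul(Mul(-9, Function('x')(-2)), -21)) = Add(Pow(-148, 3), Mul(Mul(-9, Add(9, Mul(3, -2))), -21)) = Add(-3241792, Mul(Mul(-9, Add(9, -6)), -21)) = Add(-3241792, Mul(Mul(-9, 3), -21)) = Add(-3241792, Mul(-27, -21)) = Add(-3241792, 567) = -3241225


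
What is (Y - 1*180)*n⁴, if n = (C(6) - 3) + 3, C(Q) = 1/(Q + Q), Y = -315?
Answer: -55/2304 ≈ -0.023872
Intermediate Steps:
C(Q) = 1/(2*Q)
n = 1/12 (n = ((½)/6 - 3) + 3 = ((½)*(⅙) - 3) + 3 = (1/12 - 3) + 3 = -35/12 + 3 = 1/12 ≈ 0.083333)
(Y - 1*180)*n⁴ = (-315 - 1*180)*(1/12)⁴ = (-315 - 180)*(1/20736) = -495*1/20736 = -55/2304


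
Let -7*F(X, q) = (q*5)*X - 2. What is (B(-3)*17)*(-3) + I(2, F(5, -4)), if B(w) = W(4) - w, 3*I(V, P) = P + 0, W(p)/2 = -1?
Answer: -323/7 ≈ -46.143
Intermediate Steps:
W(p) = -2 (W(p) = 2*(-1) = -2)
F(X, q) = 2/7 - 5*X*q/7 (F(X, q) = -((q*5)*X - 2)/7 = -((5*q)*X - 2)/7 = -(5*X*q - 2)/7 = -(-2 + 5*X*q)/7 = 2/7 - 5*X*q/7)
I(V, P) = P/3 (I(V, P) = (P + 0)/3 = P/3)
B(w) = -2 - w
(B(-3)*17)*(-3) + I(2, F(5, -4)) = ((-2 - 1*(-3))*17)*(-3) + (2/7 - 5/7*5*(-4))/3 = ((-2 + 3)*17)*(-3) + (2/7 + 100/7)/3 = (1*17)*(-3) + (⅓)*(102/7) = 17*(-3) + 34/7 = -51 + 34/7 = -323/7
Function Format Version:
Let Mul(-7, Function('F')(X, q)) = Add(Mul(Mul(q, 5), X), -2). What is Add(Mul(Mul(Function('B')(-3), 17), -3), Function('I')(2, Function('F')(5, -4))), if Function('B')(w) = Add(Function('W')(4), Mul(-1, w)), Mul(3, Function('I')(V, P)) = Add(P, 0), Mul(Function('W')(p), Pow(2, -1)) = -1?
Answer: Rational(-323, 7) ≈ -46.143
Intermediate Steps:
Function('W')(p) = -2 (Function('W')(p) = Mul(2, -1) = -2)
Function('F')(X, q) = Add(Rational(2, 7), Mul(Rational(-5, 7), X, q)) (Function('F')(X, q) = Mul(Rational(-1, 7), Add(Mul(Mul(q, 5), X), -2)) = Mul(Rational(-1, 7), Add(Mul(Mul(5, q), X), -2)) = Mul(Rational(-1, 7), Add(Mul(5, X, q), -2)) = Mul(Rational(-1, 7), Add(-2, Mul(5, X, q))) = Add(Rational(2, 7), Mul(Rational(-5, 7), X, q)))
Function('I')(V, P) = Mul(Rational(1, 3), P) (Function('I')(V, P) = Mul(Rational(1, 3), Add(P, 0)) = Mul(Rational(1, 3), P))
Function('B')(w) = Add(-2, Mul(-1, w))
Add(Mul(Mul(Function('B')(-3), 17), -3), Function('I')(2, Function('F')(5, -4))) = Add(Mul(Mul(Add(-2, Mul(-1, -3)), 17), -3), Mul(Rational(1, 3), Add(Rational(2, 7), Mul(Rational(-5, 7), 5, -4)))) = Add(Mul(Mul(Add(-2, 3), 17), -3), Mul(Rational(1, 3), Add(Rational(2, 7), Rational(100, 7)))) = Add(Mul(Mul(1, 17), -3), Mul(Rational(1, 3), Rational(102, 7))) = Add(Mul(17, -3), Rational(34, 7)) = Add(-51, Rational(34, 7)) = Rational(-323, 7)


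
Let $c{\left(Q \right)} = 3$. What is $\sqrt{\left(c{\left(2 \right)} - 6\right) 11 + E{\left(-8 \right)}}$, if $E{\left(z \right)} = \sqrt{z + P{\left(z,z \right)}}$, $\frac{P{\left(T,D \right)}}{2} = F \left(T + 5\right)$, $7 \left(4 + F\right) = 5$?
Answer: $\frac{\sqrt{-1617 + 7 \sqrt{574}}}{7} \approx 5.4385 i$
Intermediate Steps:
$F = - \frac{23}{7}$ ($F = -4 + \frac{1}{7} \cdot 5 = -4 + \frac{5}{7} = - \frac{23}{7} \approx -3.2857$)
$P{\left(T,D \right)} = - \frac{230}{7} - \frac{46 T}{7}$ ($P{\left(T,D \right)} = 2 \left(- \frac{23 \left(T + 5\right)}{7}\right) = 2 \left(- \frac{23 \left(5 + T\right)}{7}\right) = 2 \left(- \frac{115}{7} - \frac{23 T}{7}\right) = - \frac{230}{7} - \frac{46 T}{7}$)
$E{\left(z \right)} = \sqrt{- \frac{230}{7} - \frac{39 z}{7}}$ ($E{\left(z \right)} = \sqrt{z - \left(\frac{230}{7} + \frac{46 z}{7}\right)} = \sqrt{- \frac{230}{7} - \frac{39 z}{7}}$)
$\sqrt{\left(c{\left(2 \right)} - 6\right) 11 + E{\left(-8 \right)}} = \sqrt{\left(3 - 6\right) 11 + \frac{\sqrt{-1610 - -2184}}{7}} = \sqrt{\left(-3\right) 11 + \frac{\sqrt{-1610 + 2184}}{7}} = \sqrt{-33 + \frac{\sqrt{574}}{7}}$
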